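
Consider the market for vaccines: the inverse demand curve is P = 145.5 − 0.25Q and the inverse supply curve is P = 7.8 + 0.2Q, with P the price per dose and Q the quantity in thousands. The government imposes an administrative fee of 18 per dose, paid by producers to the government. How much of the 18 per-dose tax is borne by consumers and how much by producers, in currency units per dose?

Inverting to Q(P) form: Qd = 582 − 4P; Qs = 5P − 39.
Without the tax, 582 − 4P = 5P − 39 gives 9P = 621, so P* = 69 and Q* = 306.
With the tax collected from producers, supply shifts: Qs = 5(P − 18) − 39.
New equilibrium: consumers pay 79, producers receive 61, Q = 266. (Wedge: Pb − Ps = 18.)
Burden on consumers: 10; on producers: 8. (They sum to 18.)
The less price-elastic side of the market bears the larger share of a per-unit tax.

Consumers bear 10 per dose; producers bear 8 per dose.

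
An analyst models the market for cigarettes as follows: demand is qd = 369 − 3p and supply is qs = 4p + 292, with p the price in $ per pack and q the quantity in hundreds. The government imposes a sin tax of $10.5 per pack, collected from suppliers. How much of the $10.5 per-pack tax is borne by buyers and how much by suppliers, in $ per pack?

Without the tax, 369 − 3p = 4p + 292 gives 7p = 77, so p* = $11 and q* = 336.
With the tax collected from suppliers, supply shifts: qs = 4(p − 10.5) + 292.
Solving gives q = 318 with buyers paying $17 and suppliers receiving $6.5 (the $10.5 wedge).
Burden on buyers: $6; on suppliers: $4.5. (They sum to $10.5.)

Buyers bear $6 per pack; suppliers bear $4.5 per pack.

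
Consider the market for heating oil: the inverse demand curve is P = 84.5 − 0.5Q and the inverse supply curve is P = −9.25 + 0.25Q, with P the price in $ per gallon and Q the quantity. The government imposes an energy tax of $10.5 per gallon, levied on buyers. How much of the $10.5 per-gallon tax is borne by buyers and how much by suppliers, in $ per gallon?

Buyers bear $7 per gallon; suppliers bear $3.5 per gallon.

Rewrite in direct form: Qd = 169 − 2P and Qs = 4P + 37.
Before the tax: set 169 − 2P = 4P + 37 → P* = $22, Q* = 125.
With the tax collected from buyers, demand (in seller-price terms) shifts: Qd = 169 − 2(P + 10.5).
New equilibrium: buyers pay $29, suppliers receive $18.5, Q = 111. (Wedge: Pb − Ps = 10.5.)
Burden on buyers: $7; on suppliers: $3.5. (They sum to $10.5.)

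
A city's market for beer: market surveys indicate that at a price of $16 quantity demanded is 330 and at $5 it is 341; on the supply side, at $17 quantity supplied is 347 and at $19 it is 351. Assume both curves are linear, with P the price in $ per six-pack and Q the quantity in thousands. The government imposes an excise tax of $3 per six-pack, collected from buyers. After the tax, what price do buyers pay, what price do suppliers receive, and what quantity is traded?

Buyers pay $13; suppliers receive $10; quantity = 333.

Demand slope: (341 − 330)/(5 − 16) = -1, so Qd = 346 − P.
Supply slope: (351 − 347)/(19 − 17) = 2, so Qs = 2P + 313.
Without the tax, 346 − P = 2P + 313 gives 3P = 33, so P* = $11 and Q* = 335.
With the tax collected from buyers, demand (in seller-price terms) shifts: Qd = 346 − (P + 3).
New equilibrium: buyers pay $13, suppliers receive $10, Q = 333. (Wedge: Pb − Ps = 3.)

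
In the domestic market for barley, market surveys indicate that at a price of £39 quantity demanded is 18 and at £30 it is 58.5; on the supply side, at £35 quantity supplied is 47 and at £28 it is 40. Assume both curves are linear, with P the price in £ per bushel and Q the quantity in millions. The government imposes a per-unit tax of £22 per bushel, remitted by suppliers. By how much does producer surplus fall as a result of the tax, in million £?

Demand slope: (58.5 − 18)/(30 − 39) = -4.5, so Qd = 193.5 − 4.5P.
Supply slope: (40 − 47)/(28 − 35) = 1, so Qs = P + 12.
Before the tax: set 193.5 − 4.5P = P + 12 → P* = £33, Q* = 45.
With the tax collected from suppliers, supply shifts: Qs = (P − 22) + 12.
Solving gives Q = 27 with consumers paying £37 and suppliers receiving £15 (the £22 wedge).
ΔPS is the trapezoid between Q = 27 and Q = 45 of height £18: ½ · (45 + 27) · 18 = £648.

Producer surplus falls by £648 million.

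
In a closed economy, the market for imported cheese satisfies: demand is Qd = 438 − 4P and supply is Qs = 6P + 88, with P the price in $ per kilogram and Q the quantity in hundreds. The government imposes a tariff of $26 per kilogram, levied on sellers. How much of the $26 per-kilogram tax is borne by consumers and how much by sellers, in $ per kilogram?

Consumers bear $15.6 per kilogram; sellers bear $10.4 per kilogram.

Before the tax: set 438 − 4P = 6P + 88 → P* = $35, Q* = 298.
With the tax collected from sellers, supply shifts: Qs = 6(P − 26) + 88.
Solving gives Q = 235.6 with consumers paying $50.6 and sellers receiving $24.6 (the $26 wedge).
Burden on consumers: $15.6; on sellers: $10.4. (They sum to $26.)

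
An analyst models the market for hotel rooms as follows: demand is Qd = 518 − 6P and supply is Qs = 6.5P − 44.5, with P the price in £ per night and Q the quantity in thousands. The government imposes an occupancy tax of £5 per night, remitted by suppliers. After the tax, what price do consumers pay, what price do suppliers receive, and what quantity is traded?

Without the tax, 518 − 6P = 6.5P − 44.5 gives 12.5P = 562.5, so P* = £45 and Q* = 248.
With the tax collected from suppliers, supply shifts: Qs = 6.5(P − 5) − 44.5.
Solving gives Q = 232.4 with consumers paying £47.6 and suppliers receiving £42.6 (the £5 wedge).
The less price-elastic side of the market bears the larger share of a per-unit tax.

Consumers pay £47.6; suppliers receive £42.6; quantity = 232.4.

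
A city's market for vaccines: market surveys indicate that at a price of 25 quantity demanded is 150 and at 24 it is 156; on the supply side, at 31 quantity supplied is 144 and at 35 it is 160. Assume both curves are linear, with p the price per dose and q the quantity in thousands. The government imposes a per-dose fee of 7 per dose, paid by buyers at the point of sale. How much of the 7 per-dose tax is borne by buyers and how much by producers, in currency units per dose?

Buyers bear 2.8 per dose; producers bear 4.2 per dose.

Demand slope: (156 − 150)/(24 − 25) = -6, so qd = 300 − 6p.
Supply slope: (160 − 144)/(35 − 31) = 4, so qs = 4p + 20.
Before the tax: set 300 − 6p = 4p + 20 → p* = 28, q* = 132.
With the tax collected from buyers, demand (in seller-price terms) shifts: qd = 300 − 6(p + 7).
Solving gives q = 115.2 with buyers paying 30.8 and producers receiving 23.8 (the 7 wedge).
Burden on buyers: 2.8; on producers: 4.2. (They sum to 7.)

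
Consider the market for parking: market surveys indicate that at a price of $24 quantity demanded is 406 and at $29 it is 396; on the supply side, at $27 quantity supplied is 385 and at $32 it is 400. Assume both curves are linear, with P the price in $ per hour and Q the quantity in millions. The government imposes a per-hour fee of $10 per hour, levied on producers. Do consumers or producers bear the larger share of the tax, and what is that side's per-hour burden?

Demand slope: (396 − 406)/(29 − 24) = -2, so Qd = 454 − 2P.
Supply slope: (400 − 385)/(32 − 27) = 3, so Qs = 3P + 304.
Before the tax: set 454 − 2P = 3P + 304 → P* = $30, Q* = 394.
With the tax collected from producers, supply shifts: Qs = 3(P − 10) + 304.
Solving gives Q = 382 with consumers paying $36 and producers receiving $26 (the $10 wedge).
Per-hour burden: consumers $6, producers $4.
Consumers take the larger share because demand is less price-elastic here (demand slope 2 vs supply slope 3).

Consumers bear the larger share: $6 per hour.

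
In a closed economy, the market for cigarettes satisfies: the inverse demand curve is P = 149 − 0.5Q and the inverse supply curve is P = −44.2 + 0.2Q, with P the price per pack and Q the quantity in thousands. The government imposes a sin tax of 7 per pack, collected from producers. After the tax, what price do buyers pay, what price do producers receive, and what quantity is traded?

Inverting to Q(P) form: Qd = 298 − 2P; Qs = 5P + 221.
Before the tax: set 298 − 2P = 5P + 221 → P* = 11, Q* = 276.
With the tax collected from producers, supply shifts: Qs = 5(P − 7) + 221.
New equilibrium: buyers pay 16, producers receive 9, Q = 266. (Wedge: Pb − Ps = 7.)

Buyers pay 16; producers receive 9; quantity = 266.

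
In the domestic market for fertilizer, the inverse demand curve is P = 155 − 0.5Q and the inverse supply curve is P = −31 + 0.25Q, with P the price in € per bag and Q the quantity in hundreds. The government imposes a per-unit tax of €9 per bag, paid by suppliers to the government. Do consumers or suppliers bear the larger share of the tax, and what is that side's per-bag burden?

Consumers bear the larger share: €6 per bag.

Inverting to Q(P) form: Qd = 310 − 2P; Qs = 4P + 124.
Without the tax, 310 − 2P = 4P + 124 gives 6P = 186, so P* = €31 and Q* = 248.
With the tax collected from suppliers, supply shifts: Qs = 4(P − 9) + 124.
Solving gives Q = 236 with consumers paying €37 and suppliers receiving €28 (the €9 wedge).
Per-bag burden: consumers €6, suppliers €3.
Consumers take the larger share because demand is less price-elastic here (demand slope 2 vs supply slope 4).
The less price-elastic side of the market bears the larger share of a per-unit tax.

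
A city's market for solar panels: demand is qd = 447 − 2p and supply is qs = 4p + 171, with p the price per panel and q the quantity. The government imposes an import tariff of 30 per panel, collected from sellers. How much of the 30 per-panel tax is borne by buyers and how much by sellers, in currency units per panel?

Buyers bear 20 per panel; sellers bear 10 per panel.

Without the tax, 447 − 2p = 4p + 171 gives 6p = 276, so p* = 46 and q* = 355.
With the tax collected from sellers, supply shifts: qs = 4(p − 30) + 171.
Solving gives q = 315 with buyers paying 66 and sellers receiving 36 (the 30 wedge).
Burden on buyers: 20; on sellers: 10. (They sum to 30.)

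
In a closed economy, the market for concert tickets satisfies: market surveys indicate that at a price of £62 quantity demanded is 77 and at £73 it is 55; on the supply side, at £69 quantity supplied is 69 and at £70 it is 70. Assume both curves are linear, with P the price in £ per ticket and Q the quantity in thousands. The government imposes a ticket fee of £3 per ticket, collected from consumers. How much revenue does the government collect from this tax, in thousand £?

Demand slope: (55 − 77)/(73 − 62) = -2, so Qd = 201 − 2P.
Supply slope: (70 − 69)/(70 − 69) = 1, so Qs = P.
Without the tax, 201 − 2P = P gives 3P = 201, so P* = £67 and Q* = 67.
With the tax collected from consumers, demand (in seller-price terms) shifts: Qd = 201 − 2(P + 3).
Solving gives Q = 65 with consumers paying £68 and producers receiving £65 (the £3 wedge).
Revenue = t · Q = 3 · 65 = £195.

Tax revenue = £195 thousand.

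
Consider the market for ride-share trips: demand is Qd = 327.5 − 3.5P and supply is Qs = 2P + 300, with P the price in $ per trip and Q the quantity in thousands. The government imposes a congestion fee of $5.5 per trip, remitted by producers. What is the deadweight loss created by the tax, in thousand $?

Without the tax, 327.5 − 3.5P = 2P + 300 gives 5.5P = 27.5, so P* = $5 and Q* = 310.
With the tax collected from producers, supply shifts: Qs = 2(P − 5.5) + 300.
Solving gives Q = 303 with consumers paying $7 and producers receiving $1.5 (the $5.5 wedge).
Quantity falls by |ΔQ| = |310 − 303| = 7.
DWL = ½ · t · |ΔQ| = ½ · 5.5 · 7 = $19.25.

Deadweight loss = $19.25 thousand.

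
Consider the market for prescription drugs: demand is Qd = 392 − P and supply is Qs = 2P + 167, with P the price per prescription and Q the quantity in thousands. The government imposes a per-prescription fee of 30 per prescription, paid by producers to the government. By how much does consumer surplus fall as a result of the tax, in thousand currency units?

Consumer surplus falls by 6140 thousand.

Without the tax, 392 − P = 2P + 167 gives 3P = 225, so P* = 75 and Q* = 317.
With the tax collected from producers, supply shifts: Qs = 2(P − 30) + 167.
Solving gives Q = 297 with consumers paying 95 and producers receiving 65 (the 30 wedge).
ΔCS is the trapezoid between Q = 297 and Q = 317 of height 20: ½ · (317 + 297) · 20 = 6140.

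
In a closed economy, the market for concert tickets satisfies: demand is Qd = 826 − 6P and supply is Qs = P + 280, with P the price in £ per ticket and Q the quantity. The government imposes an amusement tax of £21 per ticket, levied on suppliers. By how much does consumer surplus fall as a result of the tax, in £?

Without the tax, 826 − 6P = P + 280 gives 7P = 546, so P* = £78 and Q* = 358.
With the tax collected from suppliers, supply shifts: Qs = (P − 21) + 280.
Solving gives Q = 340 with buyers paying £81 and suppliers receiving £60 (the £21 wedge).
ΔCS is the trapezoid between Q = 340 and Q = 358 of height £3: ½ · (358 + 340) · 3 = £1047.

Consumer surplus falls by £1047.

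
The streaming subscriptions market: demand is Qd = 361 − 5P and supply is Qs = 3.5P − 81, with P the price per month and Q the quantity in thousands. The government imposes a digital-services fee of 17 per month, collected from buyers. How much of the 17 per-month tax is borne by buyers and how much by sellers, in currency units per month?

Buyers bear 7 per month; sellers bear 10 per month.

Before the tax: set 361 − 5P = 3.5P − 81 → P* = 52, Q* = 101.
With the tax collected from buyers, demand (in seller-price terms) shifts: Qd = 361 − 5(P + 17).
New equilibrium: buyers pay 59, sellers receive 42, Q = 66. (Wedge: Pb − Ps = 17.)
Burden on buyers: 7; on sellers: 10. (They sum to 17.)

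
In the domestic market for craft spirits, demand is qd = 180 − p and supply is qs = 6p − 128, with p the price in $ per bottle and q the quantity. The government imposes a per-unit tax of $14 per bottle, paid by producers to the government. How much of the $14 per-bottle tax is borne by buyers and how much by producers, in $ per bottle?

Buyers bear $12 per bottle; producers bear $2 per bottle.

Without the tax, 180 − p = 6p − 128 gives 7p = 308, so p* = $44 and q* = 136.
With the tax collected from producers, supply shifts: qs = 6(p − 14) − 128.
New equilibrium: buyers pay $56, producers receive $42, q = 124. (Wedge: pb − ps = 14.)
Burden on buyers: $12; on producers: $2. (They sum to $14.)
The less price-elastic side of the market bears the larger share of a per-unit tax.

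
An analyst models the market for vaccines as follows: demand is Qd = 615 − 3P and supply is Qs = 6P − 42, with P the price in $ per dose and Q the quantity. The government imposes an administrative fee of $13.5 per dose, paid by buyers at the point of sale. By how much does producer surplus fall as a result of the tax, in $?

Producer surplus falls by $1721.25.

Without the tax, 615 − 3P = 6P − 42 gives 9P = 657, so P* = $73 and Q* = 396.
With the tax collected from buyers, demand (in seller-price terms) shifts: Qd = 615 − 3(P + 13.5).
Solving gives Q = 369 with buyers paying $82 and suppliers receiving $68.5 (the $13.5 wedge).
ΔPS is the trapezoid between Q = 369 and Q = 396 of height $4.5: ½ · (396 + 369) · 4.5 = $1721.25.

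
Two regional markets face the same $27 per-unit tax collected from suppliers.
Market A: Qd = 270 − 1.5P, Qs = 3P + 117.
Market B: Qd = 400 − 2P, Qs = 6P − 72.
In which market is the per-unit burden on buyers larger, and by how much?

Market B, by $2.25.

Market A: pre-tax P* = $34, Q* = 219; post-tax Q = 192; per-unit burden on buyers = $18.
Market B: pre-tax P* = $59, Q* = 282; post-tax Q = 241.5; per-unit burden on buyers = $20.25.
Difference: $18 vs $20.25 → market B is larger by $2.25.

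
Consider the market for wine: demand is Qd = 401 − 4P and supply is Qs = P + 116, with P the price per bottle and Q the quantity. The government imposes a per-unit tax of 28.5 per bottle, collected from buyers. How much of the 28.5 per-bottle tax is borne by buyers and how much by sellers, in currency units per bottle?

Buyers bear 5.7 per bottle; sellers bear 22.8 per bottle.

Without the tax, 401 − 4P = P + 116 gives 5P = 285, so P* = 57 and Q* = 173.
With the tax collected from buyers, demand (in seller-price terms) shifts: Qd = 401 − 4(P + 28.5).
Solving gives Q = 150.2 with buyers paying 62.7 and sellers receiving 34.2 (the 28.5 wedge).
Burden on buyers: 5.7; on sellers: 22.8. (They sum to 28.5.)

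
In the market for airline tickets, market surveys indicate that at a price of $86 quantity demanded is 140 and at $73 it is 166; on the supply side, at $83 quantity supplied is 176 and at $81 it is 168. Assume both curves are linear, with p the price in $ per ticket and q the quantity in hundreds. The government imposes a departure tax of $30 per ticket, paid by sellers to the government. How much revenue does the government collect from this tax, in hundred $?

Tax revenue = $3480 hundred.

Demand slope: (166 − 140)/(73 − 86) = -2, so qd = 312 − 2p.
Supply slope: (168 − 176)/(81 − 83) = 4, so qs = 4p − 156.
Without the tax, 312 − 2p = 4p − 156 gives 6p = 468, so p* = $78 and q* = 156.
With the tax collected from sellers, supply shifts: qs = 4(p − 30) − 156.
Solving gives q = 116 with consumers paying $98 and sellers receiving $68 (the $30 wedge).
Revenue = t · Q = 30 · 116 = $3480.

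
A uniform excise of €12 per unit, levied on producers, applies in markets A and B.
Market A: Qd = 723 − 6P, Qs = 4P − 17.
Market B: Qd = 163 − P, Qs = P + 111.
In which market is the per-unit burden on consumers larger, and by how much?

Market B, by €1.2.

Market A: pre-tax P* = €74, Q* = 279; post-tax Q = 250.2; per-unit burden on consumers = €4.8.
Market B: pre-tax P* = €26, Q* = 137; post-tax Q = 131; per-unit burden on consumers = €6.
Difference: €4.8 vs €6 → market B is larger by €1.2.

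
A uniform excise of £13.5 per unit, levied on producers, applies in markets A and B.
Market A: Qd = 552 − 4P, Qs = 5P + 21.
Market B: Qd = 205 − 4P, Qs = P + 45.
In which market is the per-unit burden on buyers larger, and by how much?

Market A: pre-tax P* = £59, Q* = 316; post-tax Q = 286; per-unit burden on buyers = £7.5.
Market B: pre-tax P* = £32, Q* = 77; post-tax Q = 66.2; per-unit burden on buyers = £2.7.
Difference: £7.5 vs £2.7 → market A is larger by £4.8.

Market A, by £4.8.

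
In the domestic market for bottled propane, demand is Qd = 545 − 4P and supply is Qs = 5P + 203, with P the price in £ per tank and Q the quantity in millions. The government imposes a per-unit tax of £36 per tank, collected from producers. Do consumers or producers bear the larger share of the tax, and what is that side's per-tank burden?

Consumers bear the larger share: £20 per tank.

Without the tax, 545 − 4P = 5P + 203 gives 9P = 342, so P* = £38 and Q* = 393.
With the tax collected from producers, supply shifts: Qs = 5(P − 36) + 203.
New equilibrium: consumers pay £58, producers receive £22, Q = 313. (Wedge: Pb − Ps = 36.)
Per-tank burden: consumers £20, producers £16.
Consumers take the larger share because demand is less price-elastic here (demand slope 4 vs supply slope 5).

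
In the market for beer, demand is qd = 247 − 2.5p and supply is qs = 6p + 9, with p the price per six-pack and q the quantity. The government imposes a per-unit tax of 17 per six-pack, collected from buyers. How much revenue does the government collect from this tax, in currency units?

Without the tax, 247 − 2.5p = 6p + 9 gives 8.5p = 238, so p* = 28 and q* = 177.
With the tax collected from buyers, demand (in seller-price terms) shifts: qd = 247 − 2.5(p + 17).
Solving gives q = 147 with buyers paying 40 and suppliers receiving 23 (the 17 wedge).
Revenue = t · Q = 17 · 147 = 2499.

Tax revenue = 2499.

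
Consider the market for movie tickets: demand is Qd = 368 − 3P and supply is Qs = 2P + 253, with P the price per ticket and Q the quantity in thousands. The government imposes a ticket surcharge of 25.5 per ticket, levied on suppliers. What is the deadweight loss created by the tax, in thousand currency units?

Deadweight loss = 390.15 thousand.

Before the tax: set 368 − 3P = 2P + 253 → P* = 23, Q* = 299.
With the tax collected from suppliers, supply shifts: Qs = 2(P − 25.5) + 253.
Solving gives Q = 268.4 with consumers paying 33.2 and suppliers receiving 7.7 (the 25.5 wedge).
Quantity falls by |ΔQ| = |299 − 268.4| = 30.6.
DWL = ½ · t · |ΔQ| = ½ · 25.5 · 30.6 = 390.15.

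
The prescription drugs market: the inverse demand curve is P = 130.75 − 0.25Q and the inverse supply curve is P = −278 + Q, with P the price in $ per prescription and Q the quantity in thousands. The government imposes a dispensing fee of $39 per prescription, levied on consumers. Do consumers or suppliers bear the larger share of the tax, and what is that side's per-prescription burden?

Rewrite in direct form: Qd = 523 − 4P and Qs = P + 278.
Before the tax: set 523 − 4P = P + 278 → P* = $49, Q* = 327.
With the tax collected from consumers, demand (in seller-price terms) shifts: Qd = 523 − 4(P + 39).
New equilibrium: consumers pay $56.8, suppliers receive $17.8, Q = 295.8. (Wedge: Pb − Ps = 39.)
Per-prescription burden: consumers $7.8, suppliers $31.2.
Suppliers take the larger share because supply is less price-elastic here (demand slope 4 vs supply slope 1).

Suppliers bear the larger share: $31.2 per prescription.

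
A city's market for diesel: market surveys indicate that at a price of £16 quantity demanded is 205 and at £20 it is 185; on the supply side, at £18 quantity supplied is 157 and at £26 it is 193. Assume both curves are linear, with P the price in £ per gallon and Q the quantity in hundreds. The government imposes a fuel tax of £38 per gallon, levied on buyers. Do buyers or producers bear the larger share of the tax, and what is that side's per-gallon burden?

Demand slope: (185 − 205)/(20 − 16) = -5, so Qd = 285 − 5P.
Supply slope: (193 − 157)/(26 − 18) = 4.5, so Qs = 4.5P + 76.
Without the tax, 285 − 5P = 4.5P + 76 gives 9.5P = 209, so P* = £22 and Q* = 175.
With the tax collected from buyers, demand (in seller-price terms) shifts: Qd = 285 − 5(P + 38).
Solving gives Q = 85 with buyers paying £40 and producers receiving £2 (the £38 wedge).
Per-gallon burden: buyers £18, producers £20.
Producers take the larger share because supply is less price-elastic here (demand slope 5 vs supply slope 4.5).
The less price-elastic side of the market bears the larger share of a per-unit tax.

Producers bear the larger share: £20 per gallon.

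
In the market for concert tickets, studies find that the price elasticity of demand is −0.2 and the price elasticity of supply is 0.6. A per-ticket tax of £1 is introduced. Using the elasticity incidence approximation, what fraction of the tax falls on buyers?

Incidence ratio: buyers' share ≈ εs / (εs + |εd|) = 0.6 / (0.6 + 0.2) = 0.75.
Supply is the more elastic side, so buyers bear the larger share.

Buyers' share ≈ 0.75.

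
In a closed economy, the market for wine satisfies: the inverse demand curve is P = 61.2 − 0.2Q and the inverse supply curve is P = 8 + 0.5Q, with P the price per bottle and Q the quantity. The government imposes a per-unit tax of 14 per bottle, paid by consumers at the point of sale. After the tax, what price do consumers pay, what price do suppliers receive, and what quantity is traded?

Inverting to Q(P) form: Qd = 306 − 5P; Qs = 2P − 16.
Before the tax: set 306 − 5P = 2P − 16 → P* = 46, Q* = 76.
With the tax collected from consumers, demand (in seller-price terms) shifts: Qd = 306 − 5(P + 14).
New equilibrium: consumers pay 50, suppliers receive 36, Q = 56. (Wedge: Pb − Ps = 14.)
The less price-elastic side of the market bears the larger share of a per-unit tax.

Consumers pay 50; suppliers receive 36; quantity = 56.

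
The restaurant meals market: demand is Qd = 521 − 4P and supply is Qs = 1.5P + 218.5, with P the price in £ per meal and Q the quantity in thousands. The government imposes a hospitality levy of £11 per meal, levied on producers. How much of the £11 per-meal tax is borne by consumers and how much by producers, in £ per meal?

Consumers bear £3 per meal; producers bear £8 per meal.

Without the tax, 521 − 4P = 1.5P + 218.5 gives 5.5P = 302.5, so P* = £55 and Q* = 301.
With the tax collected from producers, supply shifts: Qs = 1.5(P − 11) + 218.5.
Solving gives Q = 289 with consumers paying £58 and producers receiving £47 (the £11 wedge).
Burden on consumers: £3; on producers: £8. (They sum to £11.)
The less price-elastic side of the market bears the larger share of a per-unit tax.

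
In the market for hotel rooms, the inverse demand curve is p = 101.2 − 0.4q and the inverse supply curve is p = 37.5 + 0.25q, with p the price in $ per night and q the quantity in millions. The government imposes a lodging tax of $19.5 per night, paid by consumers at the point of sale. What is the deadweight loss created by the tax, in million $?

Rewrite in direct form: qd = 253 − 2.5p and qs = 4p − 150.
Without the tax, 253 − 2.5p = 4p − 150 gives 6.5p = 403, so p* = $62 and q* = 98.
With the tax collected from consumers, demand (in seller-price terms) shifts: qd = 253 − 2.5(p + 19.5).
New equilibrium: consumers pay $74, suppliers receive $54.5, q = 68. (Wedge: pb − ps = 19.5.)
Quantity falls by |ΔQ| = |98 − 68| = 30.
DWL = ½ · t · |ΔQ| = ½ · 19.5 · 30 = $292.5.

Deadweight loss = $292.5 million.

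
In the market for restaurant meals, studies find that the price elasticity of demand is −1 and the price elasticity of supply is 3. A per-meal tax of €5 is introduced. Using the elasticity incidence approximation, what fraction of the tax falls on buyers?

Buyers' share ≈ 0.75.

Incidence ratio: buyers' share ≈ εs / (εs + |εd|) = 3 / (3 + 1) = 0.75.
Supply is the more elastic side, so buyers bear the larger share.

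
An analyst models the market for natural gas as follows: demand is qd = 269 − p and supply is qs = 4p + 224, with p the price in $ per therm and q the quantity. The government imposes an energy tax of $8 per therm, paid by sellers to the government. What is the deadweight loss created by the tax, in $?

Deadweight loss = $25.6.

Before the tax: set 269 − p = 4p + 224 → p* = $9, q* = 260.
With the tax collected from sellers, supply shifts: qs = 4(p − 8) + 224.
Solving gives q = 253.6 with consumers paying $15.4 and sellers receiving $7.4 (the $8 wedge).
Quantity falls by |ΔQ| = |260 − 253.6| = 6.4.
DWL = ½ · t · |ΔQ| = ½ · 8 · 6.4 = $25.6.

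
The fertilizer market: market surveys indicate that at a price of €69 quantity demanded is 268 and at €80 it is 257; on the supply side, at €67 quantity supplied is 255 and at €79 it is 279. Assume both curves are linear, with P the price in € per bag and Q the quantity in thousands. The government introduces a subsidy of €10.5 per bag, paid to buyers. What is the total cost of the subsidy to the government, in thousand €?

Government outlay = €2856 thousand.

Demand slope: (257 − 268)/(80 − 69) = -1, so Qd = 337 − P.
Supply slope: (279 − 255)/(79 − 67) = 2, so Qs = 2P + 121.
Before the subsidy: set 337 − P = 2P + 121 → P* = €72, Q* = 265.
With a per-unit subsidy paid to buyers, each effectively pays P − 10.5, so demand becomes Qd = 337 − (P − 10.5).
Solving gives Q = 272 with buyers paying €65 and sellers receiving €75.5 (the €10.5 wedge).
Outlay = t · Q = 10.5 · 272 = €2856.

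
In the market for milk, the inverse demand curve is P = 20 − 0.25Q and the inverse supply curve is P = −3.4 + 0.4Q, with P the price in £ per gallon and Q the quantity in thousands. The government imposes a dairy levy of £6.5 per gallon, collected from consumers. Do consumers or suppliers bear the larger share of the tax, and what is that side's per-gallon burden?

Rewrite in direct form: Qd = 80 − 4P and Qs = 2.5P + 8.5.
Without the tax, 80 − 4P = 2.5P + 8.5 gives 6.5P = 71.5, so P* = £11 and Q* = 36.
With the tax collected from consumers, demand (in seller-price terms) shifts: Qd = 80 − 4(P + 6.5).
Solving gives Q = 26 with consumers paying £13.5 and suppliers receiving £7 (the £6.5 wedge).
Per-gallon burden: consumers £2.5, suppliers £4.
Suppliers take the larger share because supply is less price-elastic here (demand slope 4 vs supply slope 2.5).

Suppliers bear the larger share: £4 per gallon.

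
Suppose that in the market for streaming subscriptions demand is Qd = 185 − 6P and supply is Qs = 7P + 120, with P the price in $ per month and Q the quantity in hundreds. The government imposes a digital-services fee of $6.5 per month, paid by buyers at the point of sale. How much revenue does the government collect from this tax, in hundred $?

Tax revenue = $871 hundred.

Before the tax: set 185 − 6P = 7P + 120 → P* = $5, Q* = 155.
With the tax collected from buyers, demand (in seller-price terms) shifts: Qd = 185 − 6(P + 6.5).
Solving gives Q = 134 with buyers paying $8.5 and producers receiving $2 (the $6.5 wedge).
Revenue = t · Q = 6.5 · 134 = $871.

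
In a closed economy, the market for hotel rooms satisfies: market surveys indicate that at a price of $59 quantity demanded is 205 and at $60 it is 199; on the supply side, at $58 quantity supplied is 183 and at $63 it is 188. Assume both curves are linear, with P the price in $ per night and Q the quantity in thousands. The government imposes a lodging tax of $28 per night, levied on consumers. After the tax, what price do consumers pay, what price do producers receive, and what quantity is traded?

Demand slope: (199 − 205)/(60 − 59) = -6, so Qd = 559 − 6P.
Supply slope: (188 − 183)/(63 − 58) = 1, so Qs = P + 125.
Without the tax, 559 − 6P = P + 125 gives 7P = 434, so P* = $62 and Q* = 187.
With the tax collected from consumers, demand (in seller-price terms) shifts: Qd = 559 − 6(P + 28).
Solving gives Q = 163 with consumers paying $66 and producers receiving $38 (the $28 wedge).

Consumers pay $66; producers receive $38; quantity = 163.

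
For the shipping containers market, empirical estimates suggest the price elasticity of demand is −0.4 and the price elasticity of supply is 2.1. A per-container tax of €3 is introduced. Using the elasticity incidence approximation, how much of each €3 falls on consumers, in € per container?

Incidence ratio: consumers' share ≈ εs / (εs + |εd|) = 2.1 / (2.1 + 0.4) = 0.84.
So consumers bear ≈ 0.84 × €3 = €2.52; producers bear €0.48.

Consumers bear ≈ €2.52 per container.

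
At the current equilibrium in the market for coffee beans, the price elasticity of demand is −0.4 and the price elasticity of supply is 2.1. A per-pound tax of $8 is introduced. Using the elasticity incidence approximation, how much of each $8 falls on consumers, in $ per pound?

Incidence ratio: consumers' share ≈ εs / (εs + |εd|) = 2.1 / (2.1 + 0.4) = 0.84.
So consumers bear ≈ 0.84 × $8 = $6.72; suppliers bear $1.28.

Consumers bear ≈ $6.72 per pound.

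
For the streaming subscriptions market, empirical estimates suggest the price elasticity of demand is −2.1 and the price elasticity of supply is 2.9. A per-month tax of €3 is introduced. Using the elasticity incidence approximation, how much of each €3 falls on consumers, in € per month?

Consumers bear ≈ €1.74 per month.

Incidence ratio: consumers' share ≈ εs / (εs + |εd|) = 2.9 / (2.9 + 2.1) = 0.58.
So consumers bear ≈ 0.58 × €3 = €1.74; producers bear €1.26.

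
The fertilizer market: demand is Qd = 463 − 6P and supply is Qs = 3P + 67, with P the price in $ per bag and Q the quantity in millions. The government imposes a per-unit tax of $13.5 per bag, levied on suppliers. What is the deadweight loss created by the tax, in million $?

Deadweight loss = $182.25 million.

Before the tax: set 463 − 6P = 3P + 67 → P* = $44, Q* = 199.
With the tax collected from suppliers, supply shifts: Qs = 3(P − 13.5) + 67.
New equilibrium: buyers pay $48.5, suppliers receive $35, Q = 172. (Wedge: Pb − Ps = 13.5.)
Quantity falls by |ΔQ| = |199 − 172| = 27.
DWL = ½ · t · |ΔQ| = ½ · 13.5 · 27 = $182.25.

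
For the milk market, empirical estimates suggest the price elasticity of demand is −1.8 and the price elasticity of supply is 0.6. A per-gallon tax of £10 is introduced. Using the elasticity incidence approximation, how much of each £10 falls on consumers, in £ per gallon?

Consumers bear ≈ £2.5 per gallon.

Incidence ratio: consumers' share ≈ εs / (εs + |εd|) = 0.6 / (0.6 + 1.8) = 0.25.
So consumers bear ≈ 0.25 × £10 = £2.5; sellers bear £7.5.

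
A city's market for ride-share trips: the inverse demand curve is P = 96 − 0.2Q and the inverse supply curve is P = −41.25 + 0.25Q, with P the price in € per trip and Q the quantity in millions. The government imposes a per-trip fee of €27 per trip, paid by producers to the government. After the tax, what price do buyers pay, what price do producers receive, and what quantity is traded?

Buyers pay €47; producers receive €20; quantity = 245.

Rewrite in direct form: Qd = 480 − 5P and Qs = 4P + 165.
Before the tax: set 480 − 5P = 4P + 165 → P* = €35, Q* = 305.
With the tax collected from producers, supply shifts: Qs = 4(P − 27) + 165.
Solving gives Q = 245 with buyers paying €47 and producers receiving €20 (the €27 wedge).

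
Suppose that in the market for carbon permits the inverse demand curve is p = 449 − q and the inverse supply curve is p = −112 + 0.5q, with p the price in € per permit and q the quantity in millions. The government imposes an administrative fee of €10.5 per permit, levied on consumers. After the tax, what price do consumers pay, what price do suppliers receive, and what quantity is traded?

Consumers pay €82; suppliers receive €71.5; quantity = 367.

Inverting to q(p) form: qd = 449 − p; qs = 2p + 224.
Before the tax: set 449 − p = 2p + 224 → p* = €75, q* = 374.
With the tax collected from consumers, demand (in seller-price terms) shifts: qd = 449 − (p + 10.5).
New equilibrium: consumers pay €82, suppliers receive €71.5, q = 367. (Wedge: pb − ps = 10.5.)
The less price-elastic side of the market bears the larger share of a per-unit tax.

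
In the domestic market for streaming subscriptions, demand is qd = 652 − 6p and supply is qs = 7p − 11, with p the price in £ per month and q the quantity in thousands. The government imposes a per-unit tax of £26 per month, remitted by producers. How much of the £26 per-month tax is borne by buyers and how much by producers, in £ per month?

Before the tax: set 652 − 6p = 7p − 11 → p* = £51, q* = 346.
With the tax collected from producers, supply shifts: qs = 7(p − 26) − 11.
New equilibrium: buyers pay £65, producers receive £39, q = 262. (Wedge: pb − ps = 26.)
Burden on buyers: £14; on producers: £12. (They sum to £26.)
The less price-elastic side of the market bears the larger share of a per-unit tax.

Buyers bear £14 per month; producers bear £12 per month.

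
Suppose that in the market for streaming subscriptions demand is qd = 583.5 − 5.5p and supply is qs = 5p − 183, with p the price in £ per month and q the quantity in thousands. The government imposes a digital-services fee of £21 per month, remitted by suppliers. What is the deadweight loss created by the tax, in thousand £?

Deadweight loss = £577.5 thousand.

Before the tax: set 583.5 − 5.5p = 5p − 183 → p* = £73, q* = 182.
With the tax collected from suppliers, supply shifts: qs = 5(p − 21) − 183.
New equilibrium: buyers pay £83, suppliers receive £62, q = 127. (Wedge: pb − ps = 21.)
Quantity falls by |ΔQ| = |182 − 127| = 55.
DWL = ½ · t · |ΔQ| = ½ · 21 · 55 = £577.5.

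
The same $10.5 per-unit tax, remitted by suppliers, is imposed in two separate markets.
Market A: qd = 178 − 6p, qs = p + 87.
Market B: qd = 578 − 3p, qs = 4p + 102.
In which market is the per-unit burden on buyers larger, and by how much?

Market A: pre-tax p* = $13, q* = 100; post-tax q = 91; per-unit burden on buyers = $1.5.
Market B: pre-tax p* = $68, q* = 374; post-tax q = 356; per-unit burden on buyers = $6.
Difference: $1.5 vs $6 → market B is larger by $4.5.

Market B, by $4.5.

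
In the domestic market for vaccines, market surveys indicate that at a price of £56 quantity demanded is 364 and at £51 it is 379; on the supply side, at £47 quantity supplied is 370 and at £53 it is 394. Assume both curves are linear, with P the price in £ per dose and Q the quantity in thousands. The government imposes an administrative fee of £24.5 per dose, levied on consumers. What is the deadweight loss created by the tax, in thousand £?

Demand slope: (379 − 364)/(51 − 56) = -3, so Qd = 532 − 3P.
Supply slope: (394 − 370)/(53 − 47) = 4, so Qs = 4P + 182.
Before the tax: set 532 − 3P = 4P + 182 → P* = £50, Q* = 382.
With the tax collected from consumers, demand (in seller-price terms) shifts: Qd = 532 − 3(P + 24.5).
New equilibrium: consumers pay £64, producers receive £39.5, Q = 340. (Wedge: Pb − Ps = 24.5.)
Quantity falls by |ΔQ| = |382 − 340| = 42.
DWL = ½ · t · |ΔQ| = ½ · 24.5 · 42 = £514.5.

Deadweight loss = £514.5 thousand.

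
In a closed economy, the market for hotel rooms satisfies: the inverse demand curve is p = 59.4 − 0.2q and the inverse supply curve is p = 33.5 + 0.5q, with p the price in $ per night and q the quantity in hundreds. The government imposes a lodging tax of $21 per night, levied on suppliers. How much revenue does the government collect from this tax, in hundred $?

Rewrite in direct form: qd = 297 − 5p and qs = 2p − 67.
Without the tax, 297 − 5p = 2p − 67 gives 7p = 364, so p* = $52 and q* = 37.
With the tax collected from suppliers, supply shifts: qs = 2(p − 21) − 67.
New equilibrium: buyers pay $58, suppliers receive $37, q = 7. (Wedge: pb − ps = 21.)
Revenue = t · Q = 21 · 7 = $147.

Tax revenue = $147 hundred.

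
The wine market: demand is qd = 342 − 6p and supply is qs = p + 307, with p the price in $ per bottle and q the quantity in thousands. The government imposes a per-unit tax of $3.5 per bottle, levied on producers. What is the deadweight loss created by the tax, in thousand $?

Before the tax: set 342 − 6p = p + 307 → p* = $5, q* = 312.
With the tax collected from producers, supply shifts: qs = (p − 3.5) + 307.
Solving gives q = 309 with buyers paying $5.5 and producers receiving $2 (the $3.5 wedge).
Quantity falls by |ΔQ| = |312 − 309| = 3.
DWL = ½ · t · |ΔQ| = ½ · 3.5 · 3 = $5.25.

Deadweight loss = $5.25 thousand.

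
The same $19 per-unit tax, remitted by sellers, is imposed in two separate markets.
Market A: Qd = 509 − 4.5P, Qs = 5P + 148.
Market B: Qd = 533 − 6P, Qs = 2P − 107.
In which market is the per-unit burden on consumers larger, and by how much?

Market A, by $5.25.

Market A: pre-tax P* = $38, Q* = 338; post-tax Q = 293; per-unit burden on consumers = $10.
Market B: pre-tax P* = $80, Q* = 53; post-tax Q = 24.5; per-unit burden on consumers = $4.75.
Difference: $10 vs $4.75 → market A is larger by $5.25.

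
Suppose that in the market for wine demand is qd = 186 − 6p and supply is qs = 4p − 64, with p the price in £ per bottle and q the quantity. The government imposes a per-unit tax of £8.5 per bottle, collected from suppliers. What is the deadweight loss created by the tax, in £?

Deadweight loss = £86.7.

Before the tax: set 186 − 6p = 4p − 64 → p* = £25, q* = 36.
With the tax collected from suppliers, supply shifts: qs = 4(p − 8.5) − 64.
Solving gives q = 15.6 with consumers paying £28.4 and suppliers receiving £19.9 (the £8.5 wedge).
Quantity falls by |ΔQ| = |36 − 15.6| = 20.4.
DWL = ½ · t · |ΔQ| = ½ · 8.5 · 20.4 = £86.7.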